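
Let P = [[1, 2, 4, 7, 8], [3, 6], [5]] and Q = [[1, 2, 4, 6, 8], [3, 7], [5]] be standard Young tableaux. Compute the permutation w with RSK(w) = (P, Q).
1 5 3 6 2 7 4 8

Reverse the RSK construction: for i from n down to 1, find the cell of Q containing i, remove the entry at that cell from P, and reverse-bump it up through P; the value ejected from row 1 is w(i).

Step i=8: Q has 8 at row 1, column 5; remove that cell from P, ejecting 8. So w(8) = 8. P is now [[1, 2, 4, 7], [3, 6], [5]].
Step i=7: Q has 7 at row 2, column 2; remove 6 from row 2 of P and reverse-bump: 6 enters row 1 and ejects 4. So w(7) = 4. P is now [[1, 2, 6, 7], [3], [5]].
Step i=6: Q has 6 at row 1, column 4; remove that cell from P, ejecting 7. So w(6) = 7. P is now [[1, 2, 6], [3], [5]].
Step i=5: Q has 5 at row 3, column 1; remove 5 from row 3 of P and reverse-bump: 5 enters row 2 and ejects 3; 3 enters row 1 and ejects 2. So w(5) = 2. P is now [[1, 3, 6], [5]].
Step i=4: Q has 4 at row 1, column 3; remove that cell from P, ejecting 6. So w(4) = 6. P is now [[1, 3], [5]].
Step i=3: Q has 3 at row 2, column 1; remove 5 from row 2 of P and reverse-bump: 5 enters row 1 and ejects 3. So w(3) = 3. P is now [[1, 5]].
Step i=2: Q has 2 at row 1, column 2; remove that cell from P, ejecting 5. So w(2) = 5. P is now [[1]].
Step i=1: Q has 1 at row 1, column 1; remove that cell from P, ejecting 1. So w(1) = 1. P is now [].

So w = 1 5 3 6 2 7 4 8.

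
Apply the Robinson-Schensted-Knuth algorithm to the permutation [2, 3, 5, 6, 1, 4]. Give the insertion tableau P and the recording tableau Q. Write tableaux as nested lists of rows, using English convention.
Insert each entry of the permutation into P by Schensted row insertion, recording in Q the position of each new cell.

Insert 2: appended to row 1. P = [[2]].
Insert 3: appended to row 1. P = [[2, 3]].
Insert 5: appended to row 1. P = [[2, 3, 5]].
Insert 6: appended to row 1. P = [[2, 3, 5, 6]].
Insert 1: 1 bumps 2 from row 1; 2 starts row 2. P = [[1, 3, 5, 6], [2]].
Insert 4: 4 bumps 5 from row 1; 5 appends to row 2. P = [[1, 3, 4, 6], [2, 5]].

So P = [[1, 3, 4, 6], [2, 5]], Q = [[1, 2, 3, 4], [5, 6]].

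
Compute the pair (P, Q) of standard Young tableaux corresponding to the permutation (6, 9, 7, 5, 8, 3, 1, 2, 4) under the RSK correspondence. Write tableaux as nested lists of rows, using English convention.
P = [[1, 2, 4], [3, 7, 8], [5], [6], [9]], Q = [[1, 2, 5], [3, 8, 9], [4], [6], [7]]

Insert each entry of the permutation into P by Schensted row insertion, recording in Q the position of each new cell.

Insert 6: appended to row 1. P = [[6]].
Insert 9: appended to row 1. P = [[6, 9]].
Insert 7: 7 bumps 9 from row 1; 9 starts row 2. P = [[6, 7], [9]].
Insert 5: 5 bumps 6 from row 1; 6 bumps 9 from row 2; 9 starts row 3. P = [[5, 7], [6], [9]].
Insert 8: appended to row 1. P = [[5, 7, 8], [6], [9]].
Insert 3: 3 bumps 5 from row 1; 5 bumps 6 from row 2; 6 bumps 9 from row 3; 9 starts row 4. P = [[3, 7, 8], [5], [6], [9]].
Insert 1: 1 bumps 3 from row 1; 3 bumps 5 from row 2; 5 bumps 6 from row 3; 6 bumps 9 from row 4; 9 starts row 5. P = [[1, 7, 8], [3], [5], [6], [9]].
Insert 2: 2 bumps 7 from row 1; 7 appends to row 2. P = [[1, 2, 8], [3, 7], [5], [6], [9]].
Insert 4: 4 bumps 8 from row 1; 8 appends to row 2. P = [[1, 2, 4], [3, 7, 8], [5], [6], [9]].

So P = [[1, 2, 4], [3, 7, 8], [5], [6], [9]], Q = [[1, 2, 5], [3, 8, 9], [4], [6], [7]].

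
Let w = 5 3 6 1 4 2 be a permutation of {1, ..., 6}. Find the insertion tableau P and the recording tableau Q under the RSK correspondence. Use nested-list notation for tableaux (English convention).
Insert each entry of the permutation into P by Schensted row insertion, recording in Q the position of each new cell.

Insert 5: appended to row 1. P = [[5]].
Insert 3: 3 bumps 5 from row 1; 5 starts row 2. P = [[3], [5]].
Insert 6: appended to row 1. P = [[3, 6], [5]].
Insert 1: 1 bumps 3 from row 1; 3 bumps 5 from row 2; 5 starts row 3. P = [[1, 6], [3], [5]].
Insert 4: 4 bumps 6 from row 1; 6 appends to row 2. P = [[1, 4], [3, 6], [5]].
Insert 2: 2 bumps 4 from row 1; 4 bumps 6 from row 2; 6 appends to row 3. P = [[1, 2], [3, 4], [5, 6]].

So P = [[1, 2], [3, 4], [5, 6]], Q = [[1, 3], [2, 5], [4, 6]].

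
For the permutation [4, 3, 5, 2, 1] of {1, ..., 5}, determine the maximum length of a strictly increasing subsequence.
2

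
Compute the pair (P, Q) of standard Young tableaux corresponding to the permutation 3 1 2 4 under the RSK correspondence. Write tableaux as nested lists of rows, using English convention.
P = [[1, 2, 4], [3]], Q = [[1, 3, 4], [2]]

Insert each entry of the permutation into P by Schensted row insertion, recording in Q the position of each new cell.

After inserting 3: P = [[3]].
After inserting 1: P = [[1], [3]].
After inserting 2: P = [[1, 2], [3]].
After inserting 4: P = [[1, 2, 4], [3]].

So P = [[1, 2, 4], [3]], Q = [[1, 3, 4], [2]].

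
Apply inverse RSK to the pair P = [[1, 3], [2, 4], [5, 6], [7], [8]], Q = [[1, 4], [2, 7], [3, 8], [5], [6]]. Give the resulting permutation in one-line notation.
8 7 5 6 2 1 4 3

Reverse the RSK construction: for i from n down to 1, find the cell of Q containing i, remove the entry at that cell from P, and reverse-bump it up through P; the value ejected from row 1 is w(i).

Step i=8: Q has 8 at row 3, column 2; remove 6 from row 3 of P and reverse-bump: 6 enters row 2 and ejects 4; 4 enters row 1 and ejects 3. So w(8) = 3. P is now [[1, 4], [2, 6], [5], [7], [8]].
Step i=7: Q has 7 at row 2, column 2; remove 6 from row 2 of P and reverse-bump: 6 enters row 1 and ejects 4. So w(7) = 4. P is now [[1, 6], [2], [5], [7], [8]].
Step i=6: Q has 6 at row 5, column 1; remove 8 from row 5 of P and reverse-bump: 8 enters row 4 and ejects 7; 7 enters row 3 and ejects 5; 5 enters row 2 and ejects 2; 2 enters row 1 and ejects 1. So w(6) = 1. P is now [[2, 6], [5], [7], [8]].
Step i=5: Q has 5 at row 4, column 1; remove 8 from row 4 of P and reverse-bump: 8 enters row 3 and ejects 7; 7 enters row 2 and ejects 5; 5 enters row 1 and ejects 2. So w(5) = 2. P is now [[5, 6], [7], [8]].
Step i=4: Q has 4 at row 1, column 2; remove that cell from P, ejecting 6. So w(4) = 6. P is now [[5], [7], [8]].
Step i=3: Q has 3 at row 3, column 1; remove 8 from row 3 of P and reverse-bump: 8 enters row 2 and ejects 7; 7 enters row 1 and ejects 5. So w(3) = 5. P is now [[7], [8]].
Step i=2: Q has 2 at row 2, column 1; remove 8 from row 2 of P and reverse-bump: 8 enters row 1 and ejects 7. So w(2) = 7. P is now [[8]].
Step i=1: Q has 1 at row 1, column 1; remove that cell from P, ejecting 8. So w(1) = 8. P is now [].

So w = 8 7 5 6 2 1 4 3.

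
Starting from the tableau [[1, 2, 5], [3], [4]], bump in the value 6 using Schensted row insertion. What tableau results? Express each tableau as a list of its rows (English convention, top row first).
[[1, 2, 5, 6], [3], [4]]

6 is larger than every entry of row 1, so it is appended to row 1. The new tableau is [[1, 2, 5, 6], [3], [4]].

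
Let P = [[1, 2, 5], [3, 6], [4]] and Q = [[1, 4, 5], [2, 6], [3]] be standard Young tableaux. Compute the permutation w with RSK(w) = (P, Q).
4 3 1 2 6 5

Reverse RSK: for i = n, n-1, ..., 1, locate i in Q, remove the corresponding corner cell from P, and reverse-bump its entry up through P; the value ejected from row 1 is w(i).

So w = 4 3 1 2 6 5.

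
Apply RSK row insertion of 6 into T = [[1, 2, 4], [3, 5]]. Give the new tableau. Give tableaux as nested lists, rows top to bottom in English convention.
6 is larger than every entry of row 1, so it is appended to row 1. The new tableau is [[1, 2, 4, 6], [3, 5]].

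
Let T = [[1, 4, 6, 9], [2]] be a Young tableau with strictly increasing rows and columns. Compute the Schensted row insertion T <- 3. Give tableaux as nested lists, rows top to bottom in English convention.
[[1, 3, 6, 9], [2, 4]]

In row 1, 3 replaces 4 (the leftmost entry greater than 3); 4 is bumped to row 2. 4 is appended to row 2. The new tableau is [[1, 3, 6, 9], [2, 4]].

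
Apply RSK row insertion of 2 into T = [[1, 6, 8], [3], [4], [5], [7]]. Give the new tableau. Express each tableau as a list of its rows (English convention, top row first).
In row 1, 2 replaces 6 (the leftmost entry greater than 2); 6 is bumped to row 2. 6 is appended to row 2. The new tableau is [[1, 2, 8], [3, 6], [4], [5], [7]].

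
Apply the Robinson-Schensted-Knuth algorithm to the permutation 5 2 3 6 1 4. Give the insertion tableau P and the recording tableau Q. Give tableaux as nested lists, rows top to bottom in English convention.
Insert each entry of the permutation into P by Schensted row insertion, recording in Q the position of each new cell.

Insert 5: appended to row 1. P = [[5]].
Insert 2: 2 bumps 5 from row 1; 5 starts row 2. P = [[2], [5]].
Insert 3: appended to row 1. P = [[2, 3], [5]].
Insert 6: appended to row 1. P = [[2, 3, 6], [5]].
Insert 1: 1 bumps 2 from row 1; 2 bumps 5 from row 2; 5 starts row 3. P = [[1, 3, 6], [2], [5]].
Insert 4: 4 bumps 6 from row 1; 6 appends to row 2. P = [[1, 3, 4], [2, 6], [5]].

So P = [[1, 3, 4], [2, 6], [5]], Q = [[1, 3, 4], [2, 6], [5]].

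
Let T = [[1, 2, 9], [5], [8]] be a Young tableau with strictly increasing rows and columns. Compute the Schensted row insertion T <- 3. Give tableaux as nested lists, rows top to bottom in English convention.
In row 1, 3 replaces 9 (the leftmost entry greater than 3); 9 is bumped to row 2. 9 is appended to row 2. The new tableau is [[1, 2, 3], [5, 9], [8]].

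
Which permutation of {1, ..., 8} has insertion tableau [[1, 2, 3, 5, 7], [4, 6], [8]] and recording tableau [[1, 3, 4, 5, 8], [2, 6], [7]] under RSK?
4 1 2 3 8 6 5 7

Reverse the RSK construction: for i from n down to 1, find the cell of Q containing i, remove the entry at that cell from P, and reverse-bump it up through P; the value ejected from row 1 is w(i).

Step i=8: Q has 8 at row 1, column 5; remove that cell from P, ejecting 7. So w(8) = 7. P is now [[1, 2, 3, 5], [4, 6], [8]].
Step i=7: Q has 7 at row 3, column 1; remove 8 from row 3 of P and reverse-bump: 8 enters row 2 and ejects 6; 6 enters row 1 and ejects 5. So w(7) = 5. P is now [[1, 2, 3, 6], [4, 8]].
Step i=6: Q has 6 at row 2, column 2; remove 8 from row 2 of P and reverse-bump: 8 enters row 1 and ejects 6. So w(6) = 6. P is now [[1, 2, 3, 8], [4]].
Step i=5: Q has 5 at row 1, column 4; remove that cell from P, ejecting 8. So w(5) = 8. P is now [[1, 2, 3], [4]].
Step i=4: Q has 4 at row 1, column 3; remove that cell from P, ejecting 3. So w(4) = 3. P is now [[1, 2], [4]].
Step i=3: Q has 3 at row 1, column 2; remove that cell from P, ejecting 2. So w(3) = 2. P is now [[1], [4]].
Step i=2: Q has 2 at row 2, column 1; remove 4 from row 2 of P and reverse-bump: 4 enters row 1 and ejects 1. So w(2) = 1. P is now [[4]].
Step i=1: Q has 1 at row 1, column 1; remove that cell from P, ejecting 4. So w(1) = 4. P is now [].

So w = 4 1 2 3 8 6 5 7.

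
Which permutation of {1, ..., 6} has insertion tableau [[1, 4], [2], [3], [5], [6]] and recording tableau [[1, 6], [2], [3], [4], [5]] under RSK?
Reverse RSK: for i = n, n-1, ..., 1, locate i in Q, remove the corresponding corner cell from P, and reverse-bump its entry up through P; the value ejected from row 1 is w(i).

So w = 6 5 3 2 1 4.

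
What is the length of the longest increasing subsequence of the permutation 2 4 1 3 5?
3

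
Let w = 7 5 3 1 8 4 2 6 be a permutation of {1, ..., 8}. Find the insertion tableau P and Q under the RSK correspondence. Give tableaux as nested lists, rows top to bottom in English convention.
Insert each entry of the permutation into P by Schensted row insertion, recording in Q the position of each new cell.

After inserting 7: P = [[7]].
After inserting 5: P = [[5], [7]].
After inserting 3: P = [[3], [5], [7]].
After inserting 1: P = [[1], [3], [5], [7]].
After inserting 8: P = [[1, 8], [3], [5], [7]].
After inserting 4: P = [[1, 4], [3, 8], [5], [7]].
After inserting 2: P = [[1, 2], [3, 4], [5, 8], [7]].
After inserting 6: P = [[1, 2, 6], [3, 4], [5, 8], [7]].

So P = [[1, 2, 6], [3, 4], [5, 8], [7]], Q = [[1, 5, 8], [2, 6], [3, 7], [4]].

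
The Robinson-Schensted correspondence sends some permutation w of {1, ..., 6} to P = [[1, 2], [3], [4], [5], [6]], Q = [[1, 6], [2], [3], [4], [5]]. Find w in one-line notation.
6 5 4 3 1 2

Reverse the RSK construction: for i from n down to 1, find the cell of Q containing i, remove the entry at that cell from P, and reverse-bump it up through P; the value ejected from row 1 is w(i).

Step i=6: Q has 6 at row 1, column 2; remove that cell from P, ejecting 2. So w(6) = 2. P is now [[1], [3], [4], [5], [6]].
Step i=5: Q has 5 at row 5, column 1; remove 6 from row 5 of P and reverse-bump: 6 enters row 4 and ejects 5; 5 enters row 3 and ejects 4; 4 enters row 2 and ejects 3; 3 enters row 1 and ejects 1. So w(5) = 1. P is now [[3], [4], [5], [6]].
Step i=4: Q has 4 at row 4, column 1; remove 6 from row 4 of P and reverse-bump: 6 enters row 3 and ejects 5; 5 enters row 2 and ejects 4; 4 enters row 1 and ejects 3. So w(4) = 3. P is now [[4], [5], [6]].
Step i=3: Q has 3 at row 3, column 1; remove 6 from row 3 of P and reverse-bump: 6 enters row 2 and ejects 5; 5 enters row 1 and ejects 4. So w(3) = 4. P is now [[5], [6]].
Step i=2: Q has 2 at row 2, column 1; remove 6 from row 2 of P and reverse-bump: 6 enters row 1 and ejects 5. So w(2) = 5. P is now [[6]].
Step i=1: Q has 1 at row 1, column 1; remove that cell from P, ejecting 6. So w(1) = 6. P is now [].

So w = 6 5 4 3 1 2.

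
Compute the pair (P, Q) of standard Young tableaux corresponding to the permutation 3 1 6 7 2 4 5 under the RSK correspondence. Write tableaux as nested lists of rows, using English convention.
P = [[1, 2, 4, 5], [3, 6, 7]], Q = [[1, 3, 4, 7], [2, 5, 6]]

Insert each entry of the permutation into P by Schensted row insertion, recording in Q the position of each new cell.

Insert 3: appended to row 1. P = [[3]].
Insert 1: 1 bumps 3 from row 1; 3 starts row 2. P = [[1], [3]].
Insert 6: appended to row 1. P = [[1, 6], [3]].
Insert 7: appended to row 1. P = [[1, 6, 7], [3]].
Insert 2: 2 bumps 6 from row 1; 6 appends to row 2. P = [[1, 2, 7], [3, 6]].
Insert 4: 4 bumps 7 from row 1; 7 appends to row 2. P = [[1, 2, 4], [3, 6, 7]].
Insert 5: appended to row 1. P = [[1, 2, 4, 5], [3, 6, 7]].

So P = [[1, 2, 4, 5], [3, 6, 7]], Q = [[1, 3, 4, 7], [2, 5, 6]].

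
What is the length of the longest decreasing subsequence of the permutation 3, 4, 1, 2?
2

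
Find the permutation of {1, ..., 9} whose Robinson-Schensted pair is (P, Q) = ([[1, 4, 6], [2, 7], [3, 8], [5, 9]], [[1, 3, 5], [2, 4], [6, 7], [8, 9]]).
5 3 9 4 8 2 7 1 6

Reverse the RSK construction: for i from n down to 1, find the cell of Q containing i, remove the entry at that cell from P, and reverse-bump it up through P; the value ejected from row 1 is w(i).

Step i=9: Q has 9 at row 4, column 2; remove 9 from row 4 of P and reverse-bump: 9 enters row 3 and ejects 8; 8 enters row 2 and ejects 7; 7 enters row 1 and ejects 6. So w(9) = 6. P is now [[1, 4, 7], [2, 8], [3, 9], [5]].
Step i=8: Q has 8 at row 4, column 1; remove 5 from row 4 of P and reverse-bump: 5 enters row 3 and ejects 3; 3 enters row 2 and ejects 2; 2 enters row 1 and ejects 1. So w(8) = 1. P is now [[2, 4, 7], [3, 8], [5, 9]].
Step i=7: Q has 7 at row 3, column 2; remove 9 from row 3 of P and reverse-bump: 9 enters row 2 and ejects 8; 8 enters row 1 and ejects 7. So w(7) = 7. P is now [[2, 4, 8], [3, 9], [5]].
Step i=6: Q has 6 at row 3, column 1; remove 5 from row 3 of P and reverse-bump: 5 enters row 2 and ejects 3; 3 enters row 1 and ejects 2. So w(6) = 2. P is now [[3, 4, 8], [5, 9]].
Step i=5: Q has 5 at row 1, column 3; remove that cell from P, ejecting 8. So w(5) = 8. P is now [[3, 4], [5, 9]].
Step i=4: Q has 4 at row 2, column 2; remove 9 from row 2 of P and reverse-bump: 9 enters row 1 and ejects 4. So w(4) = 4. P is now [[3, 9], [5]].
Step i=3: Q has 3 at row 1, column 2; remove that cell from P, ejecting 9. So w(3) = 9. P is now [[3], [5]].
Step i=2: Q has 2 at row 2, column 1; remove 5 from row 2 of P and reverse-bump: 5 enters row 1 and ejects 3. So w(2) = 3. P is now [[5]].
Step i=1: Q has 1 at row 1, column 1; remove that cell from P, ejecting 5. So w(1) = 5. P is now [].

So w = 5 3 9 4 8 2 7 1 6.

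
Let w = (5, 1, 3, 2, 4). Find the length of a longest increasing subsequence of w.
3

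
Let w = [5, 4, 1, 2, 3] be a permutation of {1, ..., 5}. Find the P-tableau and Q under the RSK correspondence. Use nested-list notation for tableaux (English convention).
Insert each entry of the permutation into P by Schensted row insertion, recording in Q the position of each new cell.

Insert 5: appended to row 1. P = [[5]], Q = [[1]].
Insert 4: 4 bumps 5 from row 1; 5 starts row 2. P = [[4], [5]], Q = [[1], [2]].
Insert 1: 1 bumps 4 from row 1; 4 bumps 5 from row 2; 5 starts row 3. P = [[1], [4], [5]], Q = [[1], [2], [3]].
Insert 2: appended to row 1. P = [[1, 2], [4], [5]], Q = [[1, 4], [2], [3]].
Insert 3: appended to row 1. P = [[1, 2, 3], [4], [5]], Q = [[1, 4, 5], [2], [3]].

So P = [[1, 2, 3], [4], [5]], Q = [[1, 4, 5], [2], [3]].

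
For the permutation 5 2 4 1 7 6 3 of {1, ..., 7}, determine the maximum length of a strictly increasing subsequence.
3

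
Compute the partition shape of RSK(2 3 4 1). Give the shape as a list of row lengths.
Row-insert each entry into an empty tableau.

After inserting 2: P = [[2]].
After inserting 3: P = [[2, 3]].
After inserting 4: P = [[2, 3, 4]].
After inserting 1: P = [[1, 3, 4], [2]].

The final insertion tableau P = [[1, 3, 4], [2]] has shape [3, 1].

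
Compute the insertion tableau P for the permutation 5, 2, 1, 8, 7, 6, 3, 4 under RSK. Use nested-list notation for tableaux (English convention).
P = [[1, 3, 4], [2, 6], [5, 7], [8]]

Insert 5: appended to row 1. P = [[5]].
Insert 2: 2 bumps 5 from row 1; 5 starts row 2. P = [[2], [5]].
Insert 1: 1 bumps 2 from row 1; 2 bumps 5 from row 2; 5 starts row 3. P = [[1], [2], [5]].
Insert 8: appended to row 1. P = [[1, 8], [2], [5]].
Insert 7: 7 bumps 8 from row 1; 8 appends to row 2. P = [[1, 7], [2, 8], [5]].
Insert 6: 6 bumps 7 from row 1; 7 bumps 8 from row 2; 8 appends to row 3. P = [[1, 6], [2, 7], [5, 8]].
Insert 3: 3 bumps 6 from row 1; 6 bumps 7 from row 2; 7 bumps 8 from row 3; 8 starts row 4. P = [[1, 3], [2, 6], [5, 7], [8]].
Insert 4: appended to row 1. P = [[1, 3, 4], [2, 6], [5, 7], [8]].

So P = [[1, 3, 4], [2, 6], [5, 7], [8]].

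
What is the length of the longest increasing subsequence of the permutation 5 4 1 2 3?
3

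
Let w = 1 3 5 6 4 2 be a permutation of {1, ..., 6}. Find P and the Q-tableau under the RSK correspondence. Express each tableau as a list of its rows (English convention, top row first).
Insert each entry of the permutation into P by Schensted row insertion, recording in Q the position of each new cell.

After inserting 1: P = [[1]].
After inserting 3: P = [[1, 3]].
After inserting 5: P = [[1, 3, 5]].
After inserting 6: P = [[1, 3, 5, 6]].
After inserting 4: P = [[1, 3, 4, 6], [5]].
After inserting 2: P = [[1, 2, 4, 6], [3], [5]].

So P = [[1, 2, 4, 6], [3], [5]], Q = [[1, 2, 3, 4], [5], [6]].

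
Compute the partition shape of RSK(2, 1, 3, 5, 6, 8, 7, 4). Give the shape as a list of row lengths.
Row-insert each entry into an empty tableau.

After inserting 2: P = [[2]].
After inserting 1: P = [[1], [2]].
After inserting 3: P = [[1, 3], [2]].
After inserting 5: P = [[1, 3, 5], [2]].
After inserting 6: P = [[1, 3, 5, 6], [2]].
After inserting 8: P = [[1, 3, 5, 6, 8], [2]].
After inserting 7: P = [[1, 3, 5, 6, 7], [2, 8]].
After inserting 4: P = [[1, 3, 4, 6, 7], [2, 5], [8]].

The final insertion tableau P = [[1, 3, 4, 6, 7], [2, 5], [8]] has shape [5, 2, 1].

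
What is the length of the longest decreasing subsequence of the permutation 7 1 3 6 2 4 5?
3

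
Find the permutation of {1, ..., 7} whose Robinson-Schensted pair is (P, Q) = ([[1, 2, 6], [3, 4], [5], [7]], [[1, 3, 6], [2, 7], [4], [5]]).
Reverse the RSK construction: for i from n down to 1, find the cell of Q containing i, remove the entry at that cell from P, and reverse-bump it up through P; the value ejected from row 1 is w(i).

Step i=7: Q has 7 at row 2, column 2; remove 4 from row 2 of P and reverse-bump: 4 enters row 1 and ejects 2. So w(7) = 2. P is now [[1, 4, 6], [3], [5], [7]].
Step i=6: Q has 6 at row 1, column 3; remove that cell from P, ejecting 6. So w(6) = 6. P is now [[1, 4], [3], [5], [7]].
Step i=5: Q has 5 at row 4, column 1; remove 7 from row 4 of P and reverse-bump: 7 enters row 3 and ejects 5; 5 enters row 2 and ejects 3; 3 enters row 1 and ejects 1. So w(5) = 1. P is now [[3, 4], [5], [7]].
Step i=4: Q has 4 at row 3, column 1; remove 7 from row 3 of P and reverse-bump: 7 enters row 2 and ejects 5; 5 enters row 1 and ejects 4. So w(4) = 4. P is now [[3, 5], [7]].
Step i=3: Q has 3 at row 1, column 2; remove that cell from P, ejecting 5. So w(3) = 5. P is now [[3], [7]].
Step i=2: Q has 2 at row 2, column 1; remove 7 from row 2 of P and reverse-bump: 7 enters row 1 and ejects 3. So w(2) = 3. P is now [[7]].
Step i=1: Q has 1 at row 1, column 1; remove that cell from P, ejecting 7. So w(1) = 7. P is now [].

So w = 7 3 5 4 1 6 2.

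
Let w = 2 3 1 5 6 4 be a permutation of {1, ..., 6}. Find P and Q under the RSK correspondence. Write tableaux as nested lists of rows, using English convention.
Insert each entry of the permutation into P by Schensted row insertion, recording in Q the position of each new cell.

Insert 2: appended to row 1. P = [[2]], Q = [[1]].
Insert 3: appended to row 1. P = [[2, 3]], Q = [[1, 2]].
Insert 1: 1 bumps 2 from row 1; 2 starts row 2. P = [[1, 3], [2]], Q = [[1, 2], [3]].
Insert 5: appended to row 1. P = [[1, 3, 5], [2]], Q = [[1, 2, 4], [3]].
Insert 6: appended to row 1. P = [[1, 3, 5, 6], [2]], Q = [[1, 2, 4, 5], [3]].
Insert 4: 4 bumps 5 from row 1; 5 appends to row 2. P = [[1, 3, 4, 6], [2, 5]], Q = [[1, 2, 4, 5], [3, 6]].

So P = [[1, 3, 4, 6], [2, 5]], Q = [[1, 2, 4, 5], [3, 6]].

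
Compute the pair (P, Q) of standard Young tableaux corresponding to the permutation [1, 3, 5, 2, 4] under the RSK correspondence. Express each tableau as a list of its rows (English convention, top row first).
Insert each entry of the permutation into P by Schensted row insertion, recording in Q the position of each new cell.

Insert 1: appended to row 1. P = [[1]].
Insert 3: appended to row 1. P = [[1, 3]].
Insert 5: appended to row 1. P = [[1, 3, 5]].
Insert 2: 2 bumps 3 from row 1; 3 starts row 2. P = [[1, 2, 5], [3]].
Insert 4: 4 bumps 5 from row 1; 5 appends to row 2. P = [[1, 2, 4], [3, 5]].

So P = [[1, 2, 4], [3, 5]], Q = [[1, 2, 3], [4, 5]].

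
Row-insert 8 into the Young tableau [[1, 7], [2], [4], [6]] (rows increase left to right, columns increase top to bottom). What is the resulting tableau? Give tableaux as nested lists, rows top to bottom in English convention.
[[1, 7, 8], [2], [4], [6]]

8 is larger than every entry of row 1, so it is appended to row 1. The new tableau is [[1, 7, 8], [2], [4], [6]].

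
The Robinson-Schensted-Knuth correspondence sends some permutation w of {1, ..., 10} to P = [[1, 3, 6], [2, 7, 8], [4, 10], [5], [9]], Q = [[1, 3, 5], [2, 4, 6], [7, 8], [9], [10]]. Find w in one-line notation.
Reverse the RSK construction: for i from n down to 1, find the cell of Q containing i, remove the entry at that cell from P, and reverse-bump it up through P; the value ejected from row 1 is w(i).

Step i=10: Q has 10 at row 5, column 1; remove 9 from row 5 of P and reverse-bump: 9 enters row 4 and ejects 5; 5 enters row 3 and ejects 4; 4 enters row 2 and ejects 2; 2 enters row 1 and ejects 1. So w(10) = 1. P is now [[2, 3, 6], [4, 7, 8], [5, 10], [9]].
Step i=9: Q has 9 at row 4, column 1; remove 9 from row 4 of P and reverse-bump: 9 enters row 3 and ejects 5; 5 enters row 2 and ejects 4; 4 enters row 1 and ejects 3. So w(9) = 3. P is now [[2, 4, 6], [5, 7, 8], [9, 10]].
Step i=8: Q has 8 at row 3, column 2; remove 10 from row 3 of P and reverse-bump: 10 enters row 2 and ejects 8; 8 enters row 1 and ejects 6. So w(8) = 6. P is now [[2, 4, 8], [5, 7, 10], [9]].
Step i=7: Q has 7 at row 3, column 1; remove 9 from row 3 of P and reverse-bump: 9 enters row 2 and ejects 7; 7 enters row 1 and ejects 4. So w(7) = 4. P is now [[2, 7, 8], [5, 9, 10]].
Step i=6: Q has 6 at row 2, column 3; remove 10 from row 2 of P and reverse-bump: 10 enters row 1 and ejects 8. So w(6) = 8. P is now [[2, 7, 10], [5, 9]].
Step i=5: Q has 5 at row 1, column 3; remove that cell from P, ejecting 10. So w(5) = 10. P is now [[2, 7], [5, 9]].
Step i=4: Q has 4 at row 2, column 2; remove 9 from row 2 of P and reverse-bump: 9 enters row 1 and ejects 7. So w(4) = 7. P is now [[2, 9], [5]].
Step i=3: Q has 3 at row 1, column 2; remove that cell from P, ejecting 9. So w(3) = 9. P is now [[2], [5]].
Step i=2: Q has 2 at row 2, column 1; remove 5 from row 2 of P and reverse-bump: 5 enters row 1 and ejects 2. So w(2) = 2. P is now [[5]].
Step i=1: Q has 1 at row 1, column 1; remove that cell from P, ejecting 5. So w(1) = 5. P is now [].

So w = 5 2 9 7 10 8 4 6 3 1.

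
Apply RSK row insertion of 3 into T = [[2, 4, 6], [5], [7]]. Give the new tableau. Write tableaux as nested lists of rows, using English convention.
[[2, 3, 6], [4], [5], [7]]

In row 1, 3 replaces 4 (the leftmost entry greater than 3); 4 is bumped to row 2. In row 2, 4 replaces 5 (the leftmost entry greater than 4); 5 is bumped to row 3. In row 3, 5 replaces 7 (the leftmost entry greater than 5); 7 is bumped to row 4. 7 starts a new row 4. The new tableau is [[2, 3, 6], [4], [5], [7]].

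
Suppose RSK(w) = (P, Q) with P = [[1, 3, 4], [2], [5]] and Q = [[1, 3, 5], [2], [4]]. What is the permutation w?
Reverse the RSK construction: for i from n down to 1, find the cell of Q containing i, remove the entry at that cell from P, and reverse-bump it up through P; the value ejected from row 1 is w(i).

Step i=5: Q has 5 at row 1, column 3; remove that cell from P, ejecting 4. So w(5) = 4. P is now [[1, 3], [2], [5]].
Step i=4: Q has 4 at row 3, column 1; remove 5 from row 3 of P and reverse-bump: 5 enters row 2 and ejects 2; 2 enters row 1 and ejects 1. So w(4) = 1. P is now [[2, 3], [5]].
Step i=3: Q has 3 at row 1, column 2; remove that cell from P, ejecting 3. So w(3) = 3. P is now [[2], [5]].
Step i=2: Q has 2 at row 2, column 1; remove 5 from row 2 of P and reverse-bump: 5 enters row 1 and ejects 2. So w(2) = 2. P is now [[5]].
Step i=1: Q has 1 at row 1, column 1; remove that cell from P, ejecting 5. So w(1) = 5. P is now [].

So w = 5 2 3 1 4.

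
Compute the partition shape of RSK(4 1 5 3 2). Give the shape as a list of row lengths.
Row-insert each entry into an empty tableau.

After inserting 4: P = [[4]].
After inserting 1: P = [[1], [4]].
After inserting 5: P = [[1, 5], [4]].
After inserting 3: P = [[1, 3], [4, 5]].
After inserting 2: P = [[1, 2], [3, 5], [4]].

The final insertion tableau P = [[1, 2], [3, 5], [4]] has shape [2, 2, 1].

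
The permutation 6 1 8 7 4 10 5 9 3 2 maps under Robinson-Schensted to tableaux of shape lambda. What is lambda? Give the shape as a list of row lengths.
Row-insert each entry into an empty tableau.

After inserting 6: P = [[6]].
After inserting 1: P = [[1], [6]].
After inserting 8: P = [[1, 8], [6]].
After inserting 7: P = [[1, 7], [6, 8]].
After inserting 4: P = [[1, 4], [6, 7], [8]].
After inserting 10: P = [[1, 4, 10], [6, 7], [8]].
After inserting 5: P = [[1, 4, 5], [6, 7, 10], [8]].
After inserting 9: P = [[1, 4, 5, 9], [6, 7, 10], [8]].
After inserting 3: P = [[1, 3, 5, 9], [4, 7, 10], [6], [8]].
After inserting 2: P = [[1, 2, 5, 9], [3, 7, 10], [4], [6], [8]].

The final insertion tableau P = [[1, 2, 5, 9], [3, 7, 10], [4], [6], [8]] has shape [4, 3, 1, 1, 1].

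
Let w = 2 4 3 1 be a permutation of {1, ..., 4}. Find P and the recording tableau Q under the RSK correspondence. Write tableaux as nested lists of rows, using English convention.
Insert each entry of the permutation into P by Schensted row insertion, recording in Q the position of each new cell.

Insert 2: appended to row 1. P = [[2]], Q = [[1]].
Insert 4: appended to row 1. P = [[2, 4]], Q = [[1, 2]].
Insert 3: 3 bumps 4 from row 1; 4 starts row 2. P = [[2, 3], [4]], Q = [[1, 2], [3]].
Insert 1: 1 bumps 2 from row 1; 2 bumps 4 from row 2; 4 starts row 3. P = [[1, 3], [2], [4]], Q = [[1, 2], [3], [4]].

So P = [[1, 3], [2], [4]], Q = [[1, 2], [3], [4]].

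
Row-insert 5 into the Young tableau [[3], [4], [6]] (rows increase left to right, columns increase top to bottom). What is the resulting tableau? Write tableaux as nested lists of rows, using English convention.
5 is larger than every entry of row 1, so it is appended to row 1. The new tableau is [[3, 5], [4], [6]].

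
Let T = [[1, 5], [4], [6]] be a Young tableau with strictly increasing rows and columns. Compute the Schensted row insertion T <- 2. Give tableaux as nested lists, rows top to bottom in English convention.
In row 1, 2 replaces 5 (the leftmost entry greater than 2); 5 is bumped to row 2. 5 is appended to row 2. The new tableau is [[1, 2], [4, 5], [6]].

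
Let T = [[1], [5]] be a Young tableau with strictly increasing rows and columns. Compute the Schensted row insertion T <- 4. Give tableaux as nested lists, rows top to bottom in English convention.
[[1, 4], [5]]

4 is larger than every entry of row 1, so it is appended to row 1. The new tableau is [[1, 4], [5]].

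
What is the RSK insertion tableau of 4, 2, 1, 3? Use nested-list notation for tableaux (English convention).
P = [[1, 3], [2], [4]]

Insert 4: appended to row 1. P = [[4]].
Insert 2: 2 bumps 4 from row 1; 4 starts row 2. P = [[2], [4]].
Insert 1: 1 bumps 2 from row 1; 2 bumps 4 from row 2; 4 starts row 3. P = [[1], [2], [4]].
Insert 3: appended to row 1. P = [[1, 3], [2], [4]].

So P = [[1, 3], [2], [4]].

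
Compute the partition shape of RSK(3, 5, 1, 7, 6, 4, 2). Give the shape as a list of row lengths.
Row-insert each entry into an empty tableau.

After inserting 3: P = [[3]].
After inserting 5: P = [[3, 5]].
After inserting 1: P = [[1, 5], [3]].
After inserting 7: P = [[1, 5, 7], [3]].
After inserting 6: P = [[1, 5, 6], [3, 7]].
After inserting 4: P = [[1, 4, 6], [3, 5], [7]].
After inserting 2: P = [[1, 2, 6], [3, 4], [5], [7]].

The final insertion tableau P = [[1, 2, 6], [3, 4], [5], [7]] has shape [3, 2, 1, 1].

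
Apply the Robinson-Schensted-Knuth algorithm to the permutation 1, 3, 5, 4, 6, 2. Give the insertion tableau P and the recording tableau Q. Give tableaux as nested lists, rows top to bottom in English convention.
P = [[1, 2, 4, 6], [3], [5]], Q = [[1, 2, 3, 5], [4], [6]]

Insert each entry of the permutation into P by Schensted row insertion, recording in Q the position of each new cell.

Insert 1: appended to row 1. P = [[1]].
Insert 3: appended to row 1. P = [[1, 3]].
Insert 5: appended to row 1. P = [[1, 3, 5]].
Insert 4: 4 bumps 5 from row 1; 5 starts row 2. P = [[1, 3, 4], [5]].
Insert 6: appended to row 1. P = [[1, 3, 4, 6], [5]].
Insert 2: 2 bumps 3 from row 1; 3 bumps 5 from row 2; 5 starts row 3. P = [[1, 2, 4, 6], [3], [5]].

So P = [[1, 2, 4, 6], [3], [5]], Q = [[1, 2, 3, 5], [4], [6]].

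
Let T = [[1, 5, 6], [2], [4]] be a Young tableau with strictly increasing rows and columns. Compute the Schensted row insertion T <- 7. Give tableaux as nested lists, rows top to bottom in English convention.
[[1, 5, 6, 7], [2], [4]]

7 is larger than every entry of row 1, so it is appended to row 1. The new tableau is [[1, 5, 6, 7], [2], [4]].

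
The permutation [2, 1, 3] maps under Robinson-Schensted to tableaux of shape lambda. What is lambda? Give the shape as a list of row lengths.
Row-insert each entry into an empty tableau.

After inserting 2: P = [[2]].
After inserting 1: P = [[1], [2]].
After inserting 3: P = [[1, 3], [2]].

The final insertion tableau P = [[1, 3], [2]] has shape [2, 1].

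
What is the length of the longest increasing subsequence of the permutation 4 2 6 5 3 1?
2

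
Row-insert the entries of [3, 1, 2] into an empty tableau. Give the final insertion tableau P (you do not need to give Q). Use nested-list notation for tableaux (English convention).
P = [[1, 2], [3]]

Insert 3: appended to row 1. P = [[3]].
Insert 1: 1 bumps 3 from row 1; 3 starts row 2. P = [[1], [3]].
Insert 2: appended to row 1. P = [[1, 2], [3]].

So P = [[1, 2], [3]].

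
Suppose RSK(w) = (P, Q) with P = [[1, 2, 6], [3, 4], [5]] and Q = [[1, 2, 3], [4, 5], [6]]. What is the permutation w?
Reverse the RSK construction: for i from n down to 1, find the cell of Q containing i, remove the entry at that cell from P, and reverse-bump it up through P; the value ejected from row 1 is w(i).

Step i=6: Q has 6 at row 3, column 1; remove 5 from row 3 of P and reverse-bump: 5 enters row 2 and ejects 4; 4 enters row 1 and ejects 2. So w(6) = 2. P is now [[1, 4, 6], [3, 5]].
Step i=5: Q has 5 at row 2, column 2; remove 5 from row 2 of P and reverse-bump: 5 enters row 1 and ejects 4. So w(5) = 4. P is now [[1, 5, 6], [3]].
Step i=4: Q has 4 at row 2, column 1; remove 3 from row 2 of P and reverse-bump: 3 enters row 1 and ejects 1. So w(4) = 1. P is now [[3, 5, 6]].
Step i=3: Q has 3 at row 1, column 3; remove that cell from P, ejecting 6. So w(3) = 6. P is now [[3, 5]].
Step i=2: Q has 2 at row 1, column 2; remove that cell from P, ejecting 5. So w(2) = 5. P is now [[3]].
Step i=1: Q has 1 at row 1, column 1; remove that cell from P, ejecting 3. So w(1) = 3. P is now [].

So w = 3 5 6 1 4 2.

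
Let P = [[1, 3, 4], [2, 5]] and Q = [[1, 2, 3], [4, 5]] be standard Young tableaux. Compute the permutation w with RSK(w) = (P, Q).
2 3 5 1 4

Reverse the RSK construction: for i from n down to 1, find the cell of Q containing i, remove the entry at that cell from P, and reverse-bump it up through P; the value ejected from row 1 is w(i).

Step i=5: Q has 5 at row 2, column 2; remove 5 from row 2 of P and reverse-bump: 5 enters row 1 and ejects 4. So w(5) = 4. P is now [[1, 3, 5], [2]].
Step i=4: Q has 4 at row 2, column 1; remove 2 from row 2 of P and reverse-bump: 2 enters row 1 and ejects 1. So w(4) = 1. P is now [[2, 3, 5]].
Step i=3: Q has 3 at row 1, column 3; remove that cell from P, ejecting 5. So w(3) = 5. P is now [[2, 3]].
Step i=2: Q has 2 at row 1, column 2; remove that cell from P, ejecting 3. So w(2) = 3. P is now [[2]].
Step i=1: Q has 1 at row 1, column 1; remove that cell from P, ejecting 2. So w(1) = 2. P is now [].

So w = 2 3 5 1 4.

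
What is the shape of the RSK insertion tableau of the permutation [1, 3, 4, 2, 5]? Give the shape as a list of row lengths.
RSK row insertion gives P = [[1, 2, 4, 5], [3]], which has shape [4, 1].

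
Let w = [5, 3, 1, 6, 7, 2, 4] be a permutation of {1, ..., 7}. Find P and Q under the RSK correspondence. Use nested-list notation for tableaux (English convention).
Insert each entry of the permutation into P by Schensted row insertion, recording in Q the position of each new cell.

Insert 5: appended to row 1. P = [[5]], Q = [[1]].
Insert 3: 3 bumps 5 from row 1; 5 starts row 2. P = [[3], [5]], Q = [[1], [2]].
Insert 1: 1 bumps 3 from row 1; 3 bumps 5 from row 2; 5 starts row 3. P = [[1], [3], [5]], Q = [[1], [2], [3]].
Insert 6: appended to row 1. P = [[1, 6], [3], [5]], Q = [[1, 4], [2], [3]].
Insert 7: appended to row 1. P = [[1, 6, 7], [3], [5]], Q = [[1, 4, 5], [2], [3]].
Insert 2: 2 bumps 6 from row 1; 6 appends to row 2. P = [[1, 2, 7], [3, 6], [5]], Q = [[1, 4, 5], [2, 6], [3]].
Insert 4: 4 bumps 7 from row 1; 7 appends to row 2. P = [[1, 2, 4], [3, 6, 7], [5]], Q = [[1, 4, 5], [2, 6, 7], [3]].

So P = [[1, 2, 4], [3, 6, 7], [5]], Q = [[1, 4, 5], [2, 6, 7], [3]].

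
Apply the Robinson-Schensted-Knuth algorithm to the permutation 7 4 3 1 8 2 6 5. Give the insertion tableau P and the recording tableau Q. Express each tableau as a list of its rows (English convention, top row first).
P = [[1, 2, 5], [3, 6], [4, 8], [7]], Q = [[1, 5, 7], [2, 6], [3, 8], [4]]

Insert each entry of the permutation into P by Schensted row insertion, recording in Q the position of each new cell.

Insert 7: appended to row 1. P = [[7]], Q = [[1]].
Insert 4: 4 bumps 7 from row 1; 7 starts row 2. P = [[4], [7]], Q = [[1], [2]].
Insert 3: 3 bumps 4 from row 1; 4 bumps 7 from row 2; 7 starts row 3. P = [[3], [4], [7]], Q = [[1], [2], [3]].
Insert 1: 1 bumps 3 from row 1; 3 bumps 4 from row 2; 4 bumps 7 from row 3; 7 starts row 4. P = [[1], [3], [4], [7]], Q = [[1], [2], [3], [4]].
Insert 8: appended to row 1. P = [[1, 8], [3], [4], [7]], Q = [[1, 5], [2], [3], [4]].
Insert 2: 2 bumps 8 from row 1; 8 appends to row 2. P = [[1, 2], [3, 8], [4], [7]], Q = [[1, 5], [2, 6], [3], [4]].
Insert 6: appended to row 1. P = [[1, 2, 6], [3, 8], [4], [7]], Q = [[1, 5, 7], [2, 6], [3], [4]].
Insert 5: 5 bumps 6 from row 1; 6 bumps 8 from row 2; 8 appends to row 3. P = [[1, 2, 5], [3, 6], [4, 8], [7]], Q = [[1, 5, 7], [2, 6], [3, 8], [4]].

So P = [[1, 2, 5], [3, 6], [4, 8], [7]], Q = [[1, 5, 7], [2, 6], [3, 8], [4]].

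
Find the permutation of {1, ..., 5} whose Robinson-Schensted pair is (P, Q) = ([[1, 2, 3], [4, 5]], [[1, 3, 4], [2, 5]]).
Reverse the RSK construction: for i from n down to 1, find the cell of Q containing i, remove the entry at that cell from P, and reverse-bump it up through P; the value ejected from row 1 is w(i).

Step i=5: Q has 5 at row 2, column 2; remove 5 from row 2 of P and reverse-bump: 5 enters row 1 and ejects 3. So w(5) = 3. P is now [[1, 2, 5], [4]].
Step i=4: Q has 4 at row 1, column 3; remove that cell from P, ejecting 5. So w(4) = 5. P is now [[1, 2], [4]].
Step i=3: Q has 3 at row 1, column 2; remove that cell from P, ejecting 2. So w(3) = 2. P is now [[1], [4]].
Step i=2: Q has 2 at row 2, column 1; remove 4 from row 2 of P and reverse-bump: 4 enters row 1 and ejects 1. So w(2) = 1. P is now [[4]].
Step i=1: Q has 1 at row 1, column 1; remove that cell from P, ejecting 4. So w(1) = 4. P is now [].

So w = 4 1 2 5 3.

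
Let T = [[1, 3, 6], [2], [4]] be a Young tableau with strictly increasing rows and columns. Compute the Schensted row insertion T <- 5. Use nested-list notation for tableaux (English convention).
[[1, 3, 5], [2, 6], [4]]

In row 1, 5 replaces 6 (the leftmost entry greater than 5); 6 is bumped to row 2. 6 is appended to row 2. The new tableau is [[1, 3, 5], [2, 6], [4]].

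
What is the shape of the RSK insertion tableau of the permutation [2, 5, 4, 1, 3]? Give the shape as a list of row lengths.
[2, 2, 1]

Row-insert each entry into an empty tableau.

After inserting 2: P = [[2]].
After inserting 5: P = [[2, 5]].
After inserting 4: P = [[2, 4], [5]].
After inserting 1: P = [[1, 4], [2], [5]].
After inserting 3: P = [[1, 3], [2, 4], [5]].

The final insertion tableau P = [[1, 3], [2, 4], [5]] has shape [2, 2, 1].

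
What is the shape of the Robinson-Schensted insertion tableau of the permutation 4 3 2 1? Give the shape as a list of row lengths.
[1, 1, 1, 1]

Row-insert each entry into an empty tableau.

After inserting 4: P = [[4]].
After inserting 3: P = [[3], [4]].
After inserting 2: P = [[2], [3], [4]].
After inserting 1: P = [[1], [2], [3], [4]].

The final insertion tableau P = [[1], [2], [3], [4]] has shape [1, 1, 1, 1].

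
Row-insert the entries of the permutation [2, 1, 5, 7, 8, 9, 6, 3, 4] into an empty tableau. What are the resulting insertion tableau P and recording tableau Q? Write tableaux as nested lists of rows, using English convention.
Insert each entry of the permutation into P by Schensted row insertion, recording in Q the position of each new cell.

Insert 2: appended to row 1. P = [[2]].
Insert 1: 1 bumps 2 from row 1; 2 starts row 2. P = [[1], [2]].
Insert 5: appended to row 1. P = [[1, 5], [2]].
Insert 7: appended to row 1. P = [[1, 5, 7], [2]].
Insert 8: appended to row 1. P = [[1, 5, 7, 8], [2]].
Insert 9: appended to row 1. P = [[1, 5, 7, 8, 9], [2]].
Insert 6: 6 bumps 7 from row 1; 7 appends to row 2. P = [[1, 5, 6, 8, 9], [2, 7]].
Insert 3: 3 bumps 5 from row 1; 5 bumps 7 from row 2; 7 starts row 3. P = [[1, 3, 6, 8, 9], [2, 5], [7]].
Insert 4: 4 bumps 6 from row 1; 6 appends to row 2. P = [[1, 3, 4, 8, 9], [2, 5, 6], [7]].

So P = [[1, 3, 4, 8, 9], [2, 5, 6], [7]], Q = [[1, 3, 4, 5, 6], [2, 7, 9], [8]].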